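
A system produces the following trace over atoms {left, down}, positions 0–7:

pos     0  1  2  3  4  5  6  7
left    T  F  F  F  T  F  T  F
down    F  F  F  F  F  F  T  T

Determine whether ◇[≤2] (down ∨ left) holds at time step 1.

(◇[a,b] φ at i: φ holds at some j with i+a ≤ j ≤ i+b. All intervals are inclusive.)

Does not hold

Check (down ∨ left) at each j in [1,3]:
  j=1: false
  j=2: false
  j=3: false
No position in the window satisfies it → formula fails.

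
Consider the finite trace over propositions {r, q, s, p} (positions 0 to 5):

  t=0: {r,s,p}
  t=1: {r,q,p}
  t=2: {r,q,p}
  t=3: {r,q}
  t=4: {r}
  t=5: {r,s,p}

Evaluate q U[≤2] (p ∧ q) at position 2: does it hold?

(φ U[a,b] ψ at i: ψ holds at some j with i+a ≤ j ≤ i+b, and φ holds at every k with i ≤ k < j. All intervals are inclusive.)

Need some j in [2,4] with (p ∧ q), and q at every k in [2,j-1].
  j=2: (p ∧ q) holds; no prefix to check → satisfied.

True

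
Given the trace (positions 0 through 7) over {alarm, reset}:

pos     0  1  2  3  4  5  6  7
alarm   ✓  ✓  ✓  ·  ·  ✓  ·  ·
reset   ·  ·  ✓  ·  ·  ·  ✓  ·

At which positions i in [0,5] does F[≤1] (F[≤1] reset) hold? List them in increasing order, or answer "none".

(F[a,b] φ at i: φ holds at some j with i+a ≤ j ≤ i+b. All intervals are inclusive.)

Evaluate at each i in [0,5]:
  i=0: ✓ (witness j=1)
  i=1: ✓ (witness j=1)
  i=2: ✓ (witness j=2)
  i=3: ✗ (none in [3,4])
  i=4: ✓ (witness j=5)
  i=5: ✓ (witness j=5)

0, 1, 2, 4, 5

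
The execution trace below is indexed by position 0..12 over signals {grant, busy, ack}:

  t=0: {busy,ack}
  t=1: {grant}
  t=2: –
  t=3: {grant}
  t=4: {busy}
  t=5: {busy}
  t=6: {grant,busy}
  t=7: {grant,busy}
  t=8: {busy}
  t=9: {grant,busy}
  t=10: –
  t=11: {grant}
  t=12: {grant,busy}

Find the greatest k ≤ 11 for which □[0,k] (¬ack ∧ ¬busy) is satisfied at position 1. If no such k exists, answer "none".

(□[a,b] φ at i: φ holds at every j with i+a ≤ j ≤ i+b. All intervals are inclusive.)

2

(¬ack ∧ ¬busy) must hold from j=1 onward; find where it first fails.
  j=1: holds
  j=2: holds
  j=3: holds
  j=4: fails
Holds on [1,3], so largest k = 2.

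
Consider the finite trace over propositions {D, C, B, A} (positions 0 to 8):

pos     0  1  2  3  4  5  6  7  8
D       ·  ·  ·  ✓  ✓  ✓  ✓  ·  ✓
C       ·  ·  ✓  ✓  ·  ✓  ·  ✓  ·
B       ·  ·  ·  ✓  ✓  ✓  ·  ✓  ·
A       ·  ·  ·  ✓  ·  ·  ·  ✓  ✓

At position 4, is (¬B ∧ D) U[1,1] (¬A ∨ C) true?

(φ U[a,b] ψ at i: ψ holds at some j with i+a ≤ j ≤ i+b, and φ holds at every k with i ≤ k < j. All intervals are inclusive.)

Need some j in [5,5] with (¬A ∨ C), and (¬B ∧ D) at every k in [4,j-1].
  j=5: (¬A ∨ C) holds, but (¬B ∧ D) fails at k=4 → not this j.
No j in the window works → until fails.

False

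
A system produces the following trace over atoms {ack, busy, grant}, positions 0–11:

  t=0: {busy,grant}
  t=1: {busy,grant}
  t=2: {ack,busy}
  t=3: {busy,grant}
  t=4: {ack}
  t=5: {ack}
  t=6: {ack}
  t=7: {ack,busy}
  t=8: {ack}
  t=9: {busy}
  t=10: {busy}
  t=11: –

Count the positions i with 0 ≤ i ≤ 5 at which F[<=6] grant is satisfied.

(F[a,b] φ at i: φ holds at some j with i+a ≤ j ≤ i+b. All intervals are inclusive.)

4

Evaluate at each i in [0,5]:
  i=0: ✓ (witness j=0)
  i=1: ✓ (witness j=1)
  i=2: ✓ (witness j=3)
  i=3: ✓ (witness j=3)
  i=4: ✗ (none in [4,10])
  i=5: ✗ (none in [5,11])
Positions where it holds: {0, 1, 2, 3} → 4.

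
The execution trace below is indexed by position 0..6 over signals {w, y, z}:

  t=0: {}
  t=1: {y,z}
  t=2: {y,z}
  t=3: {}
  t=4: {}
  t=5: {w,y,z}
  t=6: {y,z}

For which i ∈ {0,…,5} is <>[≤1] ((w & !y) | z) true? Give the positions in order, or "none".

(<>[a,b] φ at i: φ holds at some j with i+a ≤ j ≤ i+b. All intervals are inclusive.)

0, 1, 2, 4, 5

Evaluate at each i in [0,5]:
  i=0: ✓ (witness j=1)
  i=1: ✓ (witness j=1)
  i=2: ✓ (witness j=2)
  i=3: ✗ (none in [3,4])
  i=4: ✓ (witness j=5)
  i=5: ✓ (witness j=5)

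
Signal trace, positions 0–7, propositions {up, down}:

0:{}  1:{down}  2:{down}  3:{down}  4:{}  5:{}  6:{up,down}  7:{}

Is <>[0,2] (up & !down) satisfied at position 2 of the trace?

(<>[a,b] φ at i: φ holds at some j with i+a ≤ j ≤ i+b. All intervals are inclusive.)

Check (up & !down) at each j in [2,4]:
  j=2: false
  j=3: false
  j=4: false
No position in the window satisfies it → formula fails.

No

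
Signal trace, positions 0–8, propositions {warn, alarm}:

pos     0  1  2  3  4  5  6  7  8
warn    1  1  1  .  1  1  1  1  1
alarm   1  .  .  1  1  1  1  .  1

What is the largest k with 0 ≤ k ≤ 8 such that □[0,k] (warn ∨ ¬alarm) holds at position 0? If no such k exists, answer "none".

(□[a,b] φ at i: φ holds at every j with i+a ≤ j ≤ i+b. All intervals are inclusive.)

2

(warn ∨ ¬alarm) must hold from j=0 onward; find where it first fails.
  j=0: holds
  j=1: holds
  j=2: holds
  j=3: fails
Holds on [0,2], so largest k = 2.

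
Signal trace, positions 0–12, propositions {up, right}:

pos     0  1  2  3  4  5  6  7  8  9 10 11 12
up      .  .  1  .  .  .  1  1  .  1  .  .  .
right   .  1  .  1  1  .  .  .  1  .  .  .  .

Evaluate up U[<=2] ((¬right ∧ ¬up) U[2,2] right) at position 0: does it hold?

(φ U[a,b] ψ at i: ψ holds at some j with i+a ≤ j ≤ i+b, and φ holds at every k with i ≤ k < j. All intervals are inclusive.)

Need some j in [0,2] with ((¬right ∧ ¬up) U[2,2] right), and up at every k in [0,j-1].
  j=0: ((¬right ∧ ¬up) U[2,2] right) — fails.
  j=1: ((¬right ∧ ¬up) U[2,2] right) — fails.
  j=2: ((¬right ∧ ¬up) U[2,2] right) — fails.
No j in the window works → until fails.

No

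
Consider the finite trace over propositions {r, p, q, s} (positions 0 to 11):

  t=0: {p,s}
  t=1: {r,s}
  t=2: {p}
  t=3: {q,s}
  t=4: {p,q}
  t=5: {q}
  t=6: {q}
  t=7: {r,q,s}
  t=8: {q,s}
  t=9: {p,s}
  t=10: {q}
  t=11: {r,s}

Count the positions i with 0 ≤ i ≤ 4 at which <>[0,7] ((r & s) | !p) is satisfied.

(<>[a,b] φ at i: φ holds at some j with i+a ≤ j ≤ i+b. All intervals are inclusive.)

Evaluate at each i in [0,4]:
  i=0: ✓ (witness j=1)
  i=1: ✓ (witness j=1)
  i=2: ✓ (witness j=3)
  i=3: ✓ (witness j=3)
  i=4: ✓ (witness j=5)
Positions where it holds: {0, 1, 2, 3, 4} → 5.

5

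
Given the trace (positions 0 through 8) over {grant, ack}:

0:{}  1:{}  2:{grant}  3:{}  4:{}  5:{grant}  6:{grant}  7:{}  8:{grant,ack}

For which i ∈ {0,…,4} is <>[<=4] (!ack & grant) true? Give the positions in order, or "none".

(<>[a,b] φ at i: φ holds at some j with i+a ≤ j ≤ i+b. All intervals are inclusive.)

0, 1, 2, 3, 4

Evaluate at each i in [0,4]:
  i=0: ✓ (witness j=2)
  i=1: ✓ (witness j=2)
  i=2: ✓ (witness j=2)
  i=3: ✓ (witness j=5)
  i=4: ✓ (witness j=5)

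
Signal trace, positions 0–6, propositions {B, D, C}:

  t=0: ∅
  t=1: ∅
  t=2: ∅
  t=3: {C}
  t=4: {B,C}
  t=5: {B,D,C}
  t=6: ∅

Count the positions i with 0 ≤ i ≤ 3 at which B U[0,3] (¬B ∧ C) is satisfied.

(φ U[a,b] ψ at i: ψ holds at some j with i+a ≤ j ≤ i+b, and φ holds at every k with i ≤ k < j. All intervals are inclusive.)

Evaluate at each i in [0,3]:
  i=0: ✗ (lhs fails at k=0 before rhs at j=3)
  i=1: ✗ (lhs fails at k=1 before rhs at j=3)
  i=2: ✗ (lhs fails at k=2 before rhs at j=3)
  i=3: ✓ (rhs at j=3)
Positions where it holds: {3} → 1.

1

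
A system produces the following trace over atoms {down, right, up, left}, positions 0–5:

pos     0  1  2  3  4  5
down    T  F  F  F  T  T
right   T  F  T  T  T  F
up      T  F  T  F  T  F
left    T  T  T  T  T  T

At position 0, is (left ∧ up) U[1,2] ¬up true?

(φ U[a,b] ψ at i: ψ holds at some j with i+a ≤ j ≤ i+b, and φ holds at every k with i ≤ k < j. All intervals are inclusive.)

Yes

Need some j in [1,2] with ¬up, and (left ∧ up) at every k in [0,j-1].
  j=1: ¬up holds; (left ∧ up) holds at every k in [0,0] → satisfied.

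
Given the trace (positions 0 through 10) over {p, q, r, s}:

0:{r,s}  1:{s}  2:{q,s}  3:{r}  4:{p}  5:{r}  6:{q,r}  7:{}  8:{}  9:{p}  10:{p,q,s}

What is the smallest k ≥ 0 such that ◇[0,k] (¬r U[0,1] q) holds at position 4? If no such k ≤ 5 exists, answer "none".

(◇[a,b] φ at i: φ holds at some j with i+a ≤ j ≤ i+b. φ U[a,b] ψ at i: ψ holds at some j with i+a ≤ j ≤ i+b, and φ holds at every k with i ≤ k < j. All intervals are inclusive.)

Scan j = 4,5,… for (¬r U[0,1] q):
  j=4: fails
  j=5: fails
  j=6: holds
First hit at j=6, so smallest k = 6-4 = 2.

2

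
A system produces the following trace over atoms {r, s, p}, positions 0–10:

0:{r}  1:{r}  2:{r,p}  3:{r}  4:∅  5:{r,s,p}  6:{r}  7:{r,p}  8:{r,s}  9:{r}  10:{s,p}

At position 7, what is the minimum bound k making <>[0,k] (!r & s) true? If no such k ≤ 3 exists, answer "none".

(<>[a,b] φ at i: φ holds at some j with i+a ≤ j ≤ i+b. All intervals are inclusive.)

3

Scan j = 7,8,… for (!r & s):
  j=7: fails
  j=8: fails
  j=9: fails
  j=10: holds
First hit at j=10, so smallest k = 10-7 = 3.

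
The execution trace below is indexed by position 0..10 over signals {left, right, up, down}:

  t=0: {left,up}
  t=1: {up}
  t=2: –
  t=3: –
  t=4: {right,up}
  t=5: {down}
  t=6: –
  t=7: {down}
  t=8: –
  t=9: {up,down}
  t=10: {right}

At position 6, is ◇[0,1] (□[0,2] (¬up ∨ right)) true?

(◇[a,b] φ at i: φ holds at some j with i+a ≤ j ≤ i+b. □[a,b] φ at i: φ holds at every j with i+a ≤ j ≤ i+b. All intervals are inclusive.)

Holds

Check □[0,2] (¬up ∨ right) at each j in [6,7]:
  j=6: holds on [6,8]
  j=7: fails at 9
Found at j=6 → formula holds.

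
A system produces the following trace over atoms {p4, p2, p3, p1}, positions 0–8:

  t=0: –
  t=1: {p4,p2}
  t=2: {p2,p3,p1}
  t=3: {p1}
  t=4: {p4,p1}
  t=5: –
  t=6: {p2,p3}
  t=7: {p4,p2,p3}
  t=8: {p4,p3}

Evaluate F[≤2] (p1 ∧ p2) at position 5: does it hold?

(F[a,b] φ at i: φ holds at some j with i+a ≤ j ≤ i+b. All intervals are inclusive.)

Check (p1 ∧ p2) at each j in [5,7]:
  j=5: false
  j=6: false
  j=7: false
No position in the window satisfies it → formula fails.

False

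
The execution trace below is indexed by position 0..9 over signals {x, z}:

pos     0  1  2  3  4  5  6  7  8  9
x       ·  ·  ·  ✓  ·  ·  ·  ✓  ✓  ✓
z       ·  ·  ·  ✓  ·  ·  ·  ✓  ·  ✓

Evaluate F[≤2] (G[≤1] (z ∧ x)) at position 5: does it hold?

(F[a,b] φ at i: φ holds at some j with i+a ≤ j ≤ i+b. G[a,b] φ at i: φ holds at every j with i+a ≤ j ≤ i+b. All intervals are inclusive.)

Check G[≤1] (z ∧ x) at each j in [5,7]:
  j=5: fails at 5
  j=6: fails at 6
  j=7: fails at 8
No position in the window satisfies it → formula fails.

No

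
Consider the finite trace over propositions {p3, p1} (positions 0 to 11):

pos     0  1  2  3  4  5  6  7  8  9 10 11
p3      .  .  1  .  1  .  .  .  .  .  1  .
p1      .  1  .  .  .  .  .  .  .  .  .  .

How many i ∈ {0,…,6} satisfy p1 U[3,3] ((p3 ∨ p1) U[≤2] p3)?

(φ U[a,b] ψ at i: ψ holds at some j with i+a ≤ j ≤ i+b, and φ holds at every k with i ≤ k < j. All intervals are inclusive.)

Evaluate at each i in [0,6]:
  i=0: ✗ (no rhs in [3,3])
  i=1: ✗ (lhs fails at k=2 before rhs at j=4)
  i=2: ✗ (no rhs in [5,5])
  i=3: ✗ (no rhs in [6,6])
  i=4: ✗ (no rhs in [7,7])
  i=5: ✗ (no rhs in [8,8])
  i=6: ✗ (no rhs in [9,9])
Positions where it holds: {} → 0.

0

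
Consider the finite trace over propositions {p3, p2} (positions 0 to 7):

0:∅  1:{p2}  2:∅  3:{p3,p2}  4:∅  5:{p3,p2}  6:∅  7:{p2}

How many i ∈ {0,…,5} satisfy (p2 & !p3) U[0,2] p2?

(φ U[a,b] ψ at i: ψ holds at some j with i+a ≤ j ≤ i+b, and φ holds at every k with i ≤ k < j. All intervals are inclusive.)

Evaluate at each i in [0,5]:
  i=0: ✗ (lhs fails at k=0 before rhs at j=1)
  i=1: ✓ (rhs at j=1)
  i=2: ✗ (lhs fails at k=2 before rhs at j=3)
  i=3: ✓ (rhs at j=3)
  i=4: ✗ (lhs fails at k=4 before rhs at j=5)
  i=5: ✓ (rhs at j=5)
Positions where it holds: {1, 3, 5} → 3.

3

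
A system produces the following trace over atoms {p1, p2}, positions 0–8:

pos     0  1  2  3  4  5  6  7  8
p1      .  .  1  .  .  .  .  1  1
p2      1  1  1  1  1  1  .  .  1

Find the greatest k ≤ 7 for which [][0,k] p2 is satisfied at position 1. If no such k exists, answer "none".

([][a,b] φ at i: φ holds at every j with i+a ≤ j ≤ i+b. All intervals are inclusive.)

p2 must hold from j=1 onward; find where it first fails.
  j=1: holds
  j=2: holds
  j=3: holds
  j=4: holds
  j=5: holds
  j=6: fails
Holds on [1,5], so largest k = 4.

4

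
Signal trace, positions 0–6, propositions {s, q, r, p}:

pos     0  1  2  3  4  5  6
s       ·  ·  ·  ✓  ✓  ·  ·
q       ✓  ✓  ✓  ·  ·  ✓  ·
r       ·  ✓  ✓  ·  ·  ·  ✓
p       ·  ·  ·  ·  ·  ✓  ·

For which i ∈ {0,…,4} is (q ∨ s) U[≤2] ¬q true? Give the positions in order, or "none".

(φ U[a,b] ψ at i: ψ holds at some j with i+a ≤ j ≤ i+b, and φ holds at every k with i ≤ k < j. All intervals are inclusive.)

1, 2, 3, 4

Evaluate at each i in [0,4]:
  i=0: ✗ (no rhs in [0,2])
  i=1: ✓ (rhs at j=3; lhs holds on [1,2])
  i=2: ✓ (rhs at j=3; lhs holds on [2,2])
  i=3: ✓ (rhs at j=3)
  i=4: ✓ (rhs at j=4)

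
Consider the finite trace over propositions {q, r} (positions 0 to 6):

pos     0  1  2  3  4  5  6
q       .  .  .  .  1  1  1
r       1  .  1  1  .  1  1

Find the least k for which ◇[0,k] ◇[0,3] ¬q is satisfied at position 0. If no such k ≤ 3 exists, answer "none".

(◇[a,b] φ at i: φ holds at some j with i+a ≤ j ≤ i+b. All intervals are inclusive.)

0

Scan j = 0,1,… for ◇[0,3] ¬q:
  j=0: holds
First hit at j=0, so smallest k = 0-0 = 0.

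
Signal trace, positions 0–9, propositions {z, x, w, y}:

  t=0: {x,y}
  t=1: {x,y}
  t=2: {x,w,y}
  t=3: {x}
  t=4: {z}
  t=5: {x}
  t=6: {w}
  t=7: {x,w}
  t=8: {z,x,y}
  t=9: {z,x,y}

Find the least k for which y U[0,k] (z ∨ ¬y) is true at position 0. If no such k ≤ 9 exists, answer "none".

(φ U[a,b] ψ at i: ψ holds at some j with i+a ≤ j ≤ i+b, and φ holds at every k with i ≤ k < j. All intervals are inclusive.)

Need earliest j ≥ 0 with (z ∨ ¬y), and y at every k in [0,j-1].
  j=0: rhs fails.
  j=1: rhs fails.
  j=2: rhs fails.
  j=3: rhs holds; lhs holds on [0,2]. k = 3.

3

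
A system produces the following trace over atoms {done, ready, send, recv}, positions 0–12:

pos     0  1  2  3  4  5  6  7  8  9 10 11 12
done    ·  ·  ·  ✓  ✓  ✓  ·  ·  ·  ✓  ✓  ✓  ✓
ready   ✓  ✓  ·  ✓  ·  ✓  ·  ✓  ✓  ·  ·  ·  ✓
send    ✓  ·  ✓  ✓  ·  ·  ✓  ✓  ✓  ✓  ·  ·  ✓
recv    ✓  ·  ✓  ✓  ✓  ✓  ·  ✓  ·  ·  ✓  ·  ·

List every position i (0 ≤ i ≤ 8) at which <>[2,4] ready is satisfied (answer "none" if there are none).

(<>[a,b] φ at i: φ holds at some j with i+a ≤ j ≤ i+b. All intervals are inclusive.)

0, 1, 2, 3, 4, 5, 6, 8

Evaluate at each i in [0,8]:
  i=0: ✓ (witness j=3)
  i=1: ✓ (witness j=3)
  i=2: ✓ (witness j=5)
  i=3: ✓ (witness j=5)
  i=4: ✓ (witness j=7)
  i=5: ✓ (witness j=7)
  i=6: ✓ (witness j=8)
  i=7: ✗ (none in [9,11])
  i=8: ✓ (witness j=12)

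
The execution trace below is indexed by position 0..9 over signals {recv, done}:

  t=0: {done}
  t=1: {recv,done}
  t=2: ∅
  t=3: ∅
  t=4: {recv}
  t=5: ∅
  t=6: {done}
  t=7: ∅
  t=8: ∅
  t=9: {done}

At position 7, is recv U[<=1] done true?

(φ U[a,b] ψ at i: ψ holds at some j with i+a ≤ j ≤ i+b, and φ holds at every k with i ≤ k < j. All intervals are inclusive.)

Need some j in [7,8] with done, and recv at every k in [7,j-1].
  j=7: done false.
  j=8: done false.
No j in the window works → until fails.

False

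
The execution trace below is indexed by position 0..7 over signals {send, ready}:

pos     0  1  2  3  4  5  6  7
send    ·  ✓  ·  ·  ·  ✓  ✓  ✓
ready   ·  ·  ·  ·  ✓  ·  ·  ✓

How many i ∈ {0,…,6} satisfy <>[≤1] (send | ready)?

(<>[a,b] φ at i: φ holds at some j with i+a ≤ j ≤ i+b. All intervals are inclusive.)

Evaluate at each i in [0,6]:
  i=0: ✓ (witness j=1)
  i=1: ✓ (witness j=1)
  i=2: ✗ (none in [2,3])
  i=3: ✓ (witness j=4)
  i=4: ✓ (witness j=4)
  i=5: ✓ (witness j=5)
  i=6: ✓ (witness j=6)
Positions where it holds: {0, 1, 3, 4, 5, 6} → 6.

6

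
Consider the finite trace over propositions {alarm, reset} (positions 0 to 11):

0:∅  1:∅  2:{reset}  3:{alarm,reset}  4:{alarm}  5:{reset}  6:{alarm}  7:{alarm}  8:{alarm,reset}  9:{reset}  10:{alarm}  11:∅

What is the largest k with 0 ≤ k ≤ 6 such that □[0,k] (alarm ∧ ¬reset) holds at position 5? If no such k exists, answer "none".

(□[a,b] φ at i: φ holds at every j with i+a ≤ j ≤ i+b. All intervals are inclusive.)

none

(alarm ∧ ¬reset) must hold from j=5 onward; find where it first fails.
  j=5: fails → no k works.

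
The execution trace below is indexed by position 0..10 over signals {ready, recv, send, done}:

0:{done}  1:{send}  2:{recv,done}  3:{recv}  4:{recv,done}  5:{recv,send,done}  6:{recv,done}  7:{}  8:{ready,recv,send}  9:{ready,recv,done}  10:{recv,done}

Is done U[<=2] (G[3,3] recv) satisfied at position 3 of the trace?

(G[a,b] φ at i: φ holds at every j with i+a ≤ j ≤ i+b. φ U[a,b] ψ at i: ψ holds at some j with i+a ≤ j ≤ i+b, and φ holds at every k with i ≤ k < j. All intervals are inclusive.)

Holds

Need some j in [3,5] with G[3,3] recv, and done at every k in [3,j-1].
  j=3: G[3,3] recv holds; no prefix to check → satisfied.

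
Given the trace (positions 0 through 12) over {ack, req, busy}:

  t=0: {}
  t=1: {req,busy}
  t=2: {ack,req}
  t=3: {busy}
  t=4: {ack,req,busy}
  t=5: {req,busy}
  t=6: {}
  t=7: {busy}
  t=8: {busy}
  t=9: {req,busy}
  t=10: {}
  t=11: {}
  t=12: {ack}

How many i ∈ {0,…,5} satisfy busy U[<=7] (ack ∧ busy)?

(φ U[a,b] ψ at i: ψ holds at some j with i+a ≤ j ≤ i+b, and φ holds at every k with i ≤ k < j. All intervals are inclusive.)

Evaluate at each i in [0,5]:
  i=0: ✗ (lhs fails at k=0 before rhs at j=4)
  i=1: ✗ (lhs fails at k=2 before rhs at j=4)
  i=2: ✗ (lhs fails at k=2 before rhs at j=4)
  i=3: ✓ (rhs at j=4; lhs holds on [3,3])
  i=4: ✓ (rhs at j=4)
  i=5: ✗ (no rhs in [5,12])
Positions where it holds: {3, 4} → 2.

2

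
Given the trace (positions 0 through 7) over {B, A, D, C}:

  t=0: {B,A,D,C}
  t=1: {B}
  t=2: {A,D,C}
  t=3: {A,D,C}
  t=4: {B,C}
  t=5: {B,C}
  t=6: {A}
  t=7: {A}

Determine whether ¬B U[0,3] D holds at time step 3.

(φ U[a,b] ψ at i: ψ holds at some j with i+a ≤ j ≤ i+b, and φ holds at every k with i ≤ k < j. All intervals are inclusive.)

True

Need some j in [3,6] with D, and ¬B at every k in [3,j-1].
  j=3: D holds; no prefix to check → satisfied.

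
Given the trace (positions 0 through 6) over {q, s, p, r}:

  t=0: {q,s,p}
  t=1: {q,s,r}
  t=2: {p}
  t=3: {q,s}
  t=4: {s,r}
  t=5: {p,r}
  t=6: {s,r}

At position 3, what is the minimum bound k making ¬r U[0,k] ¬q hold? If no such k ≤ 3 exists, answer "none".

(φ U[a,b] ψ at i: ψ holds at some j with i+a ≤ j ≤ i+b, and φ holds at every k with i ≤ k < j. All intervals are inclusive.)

Need earliest j ≥ 3 with ¬q, and ¬r at every k in [3,j-1].
  j=3: rhs fails.
  j=4: rhs holds; lhs holds on [3,3]. k = 1.

1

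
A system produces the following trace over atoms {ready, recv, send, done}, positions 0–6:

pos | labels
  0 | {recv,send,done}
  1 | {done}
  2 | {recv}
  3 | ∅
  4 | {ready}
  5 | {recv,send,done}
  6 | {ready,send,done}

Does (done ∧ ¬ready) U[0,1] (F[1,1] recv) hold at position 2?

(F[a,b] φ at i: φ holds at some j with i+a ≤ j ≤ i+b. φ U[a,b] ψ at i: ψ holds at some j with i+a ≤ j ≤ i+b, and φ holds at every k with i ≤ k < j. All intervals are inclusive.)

Need some j in [2,3] with F[1,1] recv, and (done ∧ ¬ready) at every k in [2,j-1].
  j=2: F[1,1] recv — fails (none in [3,3]).
  j=3: F[1,1] recv — fails (none in [4,4]).
No j in the window works → until fails.

False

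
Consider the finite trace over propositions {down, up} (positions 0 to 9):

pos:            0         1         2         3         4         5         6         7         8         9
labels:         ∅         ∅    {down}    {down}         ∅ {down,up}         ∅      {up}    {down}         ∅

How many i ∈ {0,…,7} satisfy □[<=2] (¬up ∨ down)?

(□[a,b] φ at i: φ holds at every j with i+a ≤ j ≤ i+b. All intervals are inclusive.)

5

Evaluate at each i in [0,7]:
  i=0: ✓ (all of [0,2])
  i=1: ✓ (all of [1,3])
  i=2: ✓ (all of [2,4])
  i=3: ✓ (all of [3,5])
  i=4: ✓ (all of [4,6])
  i=5: ✗ (fails at j=7)
  i=6: ✗ (fails at j=7)
  i=7: ✗ (fails at j=7)
Positions where it holds: {0, 1, 2, 3, 4} → 5.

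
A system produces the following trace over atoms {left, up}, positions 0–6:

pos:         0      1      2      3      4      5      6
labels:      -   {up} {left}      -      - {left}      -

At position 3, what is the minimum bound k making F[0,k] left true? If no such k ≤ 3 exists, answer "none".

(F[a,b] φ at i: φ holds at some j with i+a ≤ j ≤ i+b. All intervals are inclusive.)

2

Scan j = 3,4,… for left:
  j=3: fails
  j=4: fails
  j=5: holds
First hit at j=5, so smallest k = 5-3 = 2.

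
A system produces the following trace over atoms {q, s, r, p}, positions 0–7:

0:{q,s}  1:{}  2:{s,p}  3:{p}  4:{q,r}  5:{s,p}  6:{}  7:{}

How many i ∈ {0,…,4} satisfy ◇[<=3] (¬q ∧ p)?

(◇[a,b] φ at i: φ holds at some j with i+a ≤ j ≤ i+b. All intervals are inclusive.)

Evaluate at each i in [0,4]:
  i=0: ✓ (witness j=2)
  i=1: ✓ (witness j=2)
  i=2: ✓ (witness j=2)
  i=3: ✓ (witness j=3)
  i=4: ✓ (witness j=5)
Positions where it holds: {0, 1, 2, 3, 4} → 5.

5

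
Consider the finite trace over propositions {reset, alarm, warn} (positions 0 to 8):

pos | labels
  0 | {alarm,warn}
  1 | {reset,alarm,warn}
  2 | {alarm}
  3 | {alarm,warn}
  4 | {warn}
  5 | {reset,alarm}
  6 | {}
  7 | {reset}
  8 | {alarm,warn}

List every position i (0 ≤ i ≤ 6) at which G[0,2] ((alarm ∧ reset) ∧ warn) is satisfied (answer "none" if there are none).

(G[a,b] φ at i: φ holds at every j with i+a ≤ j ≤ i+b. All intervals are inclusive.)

Evaluate at each i in [0,6]:
  i=0: ✗ (fails at j=0)
  i=1: ✗ (fails at j=2)
  i=2: ✗ (fails at j=2)
  i=3: ✗ (fails at j=3)
  i=4: ✗ (fails at j=4)
  i=5: ✗ (fails at j=5)
  i=6: ✗ (fails at j=6)

none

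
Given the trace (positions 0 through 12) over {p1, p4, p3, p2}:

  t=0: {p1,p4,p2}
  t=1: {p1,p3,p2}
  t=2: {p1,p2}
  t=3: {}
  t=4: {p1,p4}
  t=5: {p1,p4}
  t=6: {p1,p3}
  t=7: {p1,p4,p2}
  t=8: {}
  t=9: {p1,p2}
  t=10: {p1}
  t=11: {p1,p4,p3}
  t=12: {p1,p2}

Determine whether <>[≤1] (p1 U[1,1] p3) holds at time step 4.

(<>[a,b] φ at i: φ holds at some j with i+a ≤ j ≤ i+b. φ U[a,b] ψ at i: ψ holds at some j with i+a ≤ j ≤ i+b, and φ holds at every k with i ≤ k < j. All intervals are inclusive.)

Check (p1 U[1,1] p3) at each j in [4,5]:
  j=4: fails
  j=5: holds
Found at j=5 → formula holds.

True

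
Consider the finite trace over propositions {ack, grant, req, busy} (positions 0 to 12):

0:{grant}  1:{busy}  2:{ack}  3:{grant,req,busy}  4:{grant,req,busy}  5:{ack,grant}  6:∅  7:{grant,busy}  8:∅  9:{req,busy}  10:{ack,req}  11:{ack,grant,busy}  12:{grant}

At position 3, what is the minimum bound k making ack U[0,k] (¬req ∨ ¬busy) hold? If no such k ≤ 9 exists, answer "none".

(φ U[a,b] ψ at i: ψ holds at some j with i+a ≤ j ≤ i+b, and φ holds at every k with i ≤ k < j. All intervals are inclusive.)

none

Need earliest j ≥ 3 with (¬req ∨ ¬busy), and ack at every k in [3,j-1].
  j=3: rhs fails.
  j=4: rhs fails.
  j=5: rhs holds but lhs fails at k=3.
  j=6: rhs holds but lhs fails at k=3.
  j=7: rhs holds but lhs fails at k=3.
  j=8: rhs holds but lhs fails at k=3.
  j=9: rhs fails.
  j=10: rhs holds but lhs fails at k=3.
  j=11: rhs holds but lhs fails at k=3.
  j=12: rhs holds but lhs fails at k=3.
No witness within the range → none.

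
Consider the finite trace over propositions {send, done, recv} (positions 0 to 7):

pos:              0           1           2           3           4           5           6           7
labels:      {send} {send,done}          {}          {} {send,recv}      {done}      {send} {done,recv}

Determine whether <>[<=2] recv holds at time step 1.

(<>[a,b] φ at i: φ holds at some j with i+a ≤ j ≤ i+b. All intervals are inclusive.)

Check recv at each j in [1,3]:
  j=1: false
  j=2: false
  j=3: false
No position in the window satisfies it → formula fails.

False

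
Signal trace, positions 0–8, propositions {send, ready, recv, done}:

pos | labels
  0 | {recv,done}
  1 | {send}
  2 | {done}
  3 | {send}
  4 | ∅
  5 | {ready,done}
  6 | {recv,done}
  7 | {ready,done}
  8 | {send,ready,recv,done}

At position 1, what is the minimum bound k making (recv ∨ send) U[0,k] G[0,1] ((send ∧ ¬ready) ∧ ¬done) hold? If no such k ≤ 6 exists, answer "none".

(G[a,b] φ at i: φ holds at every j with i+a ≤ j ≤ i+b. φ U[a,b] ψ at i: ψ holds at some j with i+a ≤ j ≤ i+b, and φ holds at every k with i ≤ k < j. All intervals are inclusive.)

none

Need earliest j ≥ 1 with G[0,1] ((send ∧ ¬ready) ∧ ¬done), and (recv ∨ send) at every k in [1,j-1].
  j=1: rhs fails.
  j=2: rhs fails.
  j=3: rhs fails.
  j=4: rhs fails.
  j=5: rhs fails.
  j=6: rhs fails.
  j=7: rhs fails.
No witness within the range → none.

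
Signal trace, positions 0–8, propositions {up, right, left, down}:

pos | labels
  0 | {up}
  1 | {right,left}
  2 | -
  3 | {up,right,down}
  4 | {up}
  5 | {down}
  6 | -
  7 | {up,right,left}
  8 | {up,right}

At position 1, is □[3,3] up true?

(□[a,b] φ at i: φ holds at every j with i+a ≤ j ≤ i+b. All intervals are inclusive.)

Check up at every j in [4,4]:
  j=4: true
All positions satisfy it → formula holds.

True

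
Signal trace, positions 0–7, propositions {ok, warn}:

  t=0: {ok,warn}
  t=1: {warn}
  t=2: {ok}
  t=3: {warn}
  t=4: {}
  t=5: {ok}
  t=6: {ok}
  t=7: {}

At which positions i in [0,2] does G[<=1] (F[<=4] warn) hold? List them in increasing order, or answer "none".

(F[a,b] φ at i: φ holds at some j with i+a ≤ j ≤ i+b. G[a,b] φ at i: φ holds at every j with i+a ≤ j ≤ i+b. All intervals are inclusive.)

0, 1, 2

Evaluate at each i in [0,2]:
  i=0: ✓ (all of [0,1])
  i=1: ✓ (all of [1,2])
  i=2: ✓ (all of [2,3])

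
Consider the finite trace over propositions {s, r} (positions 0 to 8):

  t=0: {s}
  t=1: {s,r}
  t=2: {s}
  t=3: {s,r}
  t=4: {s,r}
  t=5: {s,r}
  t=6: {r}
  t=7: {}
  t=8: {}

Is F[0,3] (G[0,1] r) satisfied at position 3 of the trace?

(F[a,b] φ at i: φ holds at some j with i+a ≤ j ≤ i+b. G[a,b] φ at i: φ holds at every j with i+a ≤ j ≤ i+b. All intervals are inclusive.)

Check G[0,1] r at each j in [3,6]:
  j=3: holds on [3,4]
  j=4: holds on [4,5]
  j=5: holds on [5,6]
  j=6: fails at 7
Found at j=3 → formula holds.

Yes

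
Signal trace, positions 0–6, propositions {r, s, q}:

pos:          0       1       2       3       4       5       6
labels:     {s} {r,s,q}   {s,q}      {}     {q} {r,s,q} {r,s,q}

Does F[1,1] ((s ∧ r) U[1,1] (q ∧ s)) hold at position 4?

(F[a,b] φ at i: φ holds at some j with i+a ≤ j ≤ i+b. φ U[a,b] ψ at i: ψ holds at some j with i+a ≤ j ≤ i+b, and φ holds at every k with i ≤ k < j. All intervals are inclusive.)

Check ((s ∧ r) U[1,1] (q ∧ s)) at each j in [5,5]:
  j=5: holds
Found at j=5 → formula holds.

Holds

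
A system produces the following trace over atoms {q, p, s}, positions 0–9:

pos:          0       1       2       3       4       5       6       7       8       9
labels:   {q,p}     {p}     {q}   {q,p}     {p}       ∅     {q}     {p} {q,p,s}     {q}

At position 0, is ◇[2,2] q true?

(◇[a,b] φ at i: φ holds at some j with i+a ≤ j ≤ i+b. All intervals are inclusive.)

True

Check q at each j in [2,2]:
  j=2: true
Found at j=2 → formula holds.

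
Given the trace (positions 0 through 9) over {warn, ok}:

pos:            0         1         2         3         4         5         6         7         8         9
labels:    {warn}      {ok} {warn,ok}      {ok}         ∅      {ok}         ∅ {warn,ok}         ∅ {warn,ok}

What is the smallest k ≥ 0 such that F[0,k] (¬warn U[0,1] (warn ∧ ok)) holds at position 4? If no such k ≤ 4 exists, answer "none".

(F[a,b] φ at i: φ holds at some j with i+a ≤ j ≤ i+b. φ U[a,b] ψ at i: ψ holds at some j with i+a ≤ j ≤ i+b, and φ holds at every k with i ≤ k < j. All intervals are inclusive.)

2

Scan j = 4,5,… for (¬warn U[0,1] (warn ∧ ok)):
  j=4: fails
  j=5: fails
  j=6: holds
First hit at j=6, so smallest k = 6-4 = 2.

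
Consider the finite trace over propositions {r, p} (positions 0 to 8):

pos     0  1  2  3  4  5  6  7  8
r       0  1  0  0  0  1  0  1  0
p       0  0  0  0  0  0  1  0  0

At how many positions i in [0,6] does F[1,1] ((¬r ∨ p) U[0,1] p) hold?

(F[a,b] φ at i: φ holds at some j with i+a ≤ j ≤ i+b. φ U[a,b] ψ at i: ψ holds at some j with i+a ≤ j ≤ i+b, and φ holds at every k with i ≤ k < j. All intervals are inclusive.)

Evaluate at each i in [0,6]:
  i=0: ✗ (none in [1,1])
  i=1: ✗ (none in [2,2])
  i=2: ✗ (none in [3,3])
  i=3: ✗ (none in [4,4])
  i=4: ✗ (none in [5,5])
  i=5: ✓ (witness j=6)
  i=6: ✗ (none in [7,7])
Positions where it holds: {5} → 1.

1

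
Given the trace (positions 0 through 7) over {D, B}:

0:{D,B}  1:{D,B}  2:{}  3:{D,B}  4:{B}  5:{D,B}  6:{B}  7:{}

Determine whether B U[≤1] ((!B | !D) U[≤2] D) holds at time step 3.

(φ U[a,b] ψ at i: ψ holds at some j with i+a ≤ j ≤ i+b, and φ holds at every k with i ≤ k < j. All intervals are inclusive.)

Holds

Need some j in [3,4] with ((!B | !D) U[≤2] D), and B at every k in [3,j-1].
  j=3: ((!B | !D) U[≤2] D) holds; no prefix to check → satisfied.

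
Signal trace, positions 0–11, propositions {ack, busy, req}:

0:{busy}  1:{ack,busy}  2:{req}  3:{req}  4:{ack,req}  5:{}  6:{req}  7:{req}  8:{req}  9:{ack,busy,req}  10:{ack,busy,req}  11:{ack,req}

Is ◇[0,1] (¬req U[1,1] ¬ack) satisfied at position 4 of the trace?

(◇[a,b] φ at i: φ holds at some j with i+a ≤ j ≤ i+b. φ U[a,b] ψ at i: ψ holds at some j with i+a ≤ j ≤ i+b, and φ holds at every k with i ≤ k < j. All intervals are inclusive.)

Check (¬req U[1,1] ¬ack) at each j in [4,5]:
  j=4: fails
  j=5: holds
Found at j=5 → formula holds.

Yes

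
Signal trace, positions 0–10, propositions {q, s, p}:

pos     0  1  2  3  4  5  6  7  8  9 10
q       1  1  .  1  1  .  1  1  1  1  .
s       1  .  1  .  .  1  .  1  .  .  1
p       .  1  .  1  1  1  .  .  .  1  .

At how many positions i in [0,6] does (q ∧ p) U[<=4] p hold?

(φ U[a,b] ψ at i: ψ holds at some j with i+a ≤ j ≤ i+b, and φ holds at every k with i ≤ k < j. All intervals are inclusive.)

Evaluate at each i in [0,6]:
  i=0: ✗ (lhs fails at k=0 before rhs at j=1)
  i=1: ✓ (rhs at j=1)
  i=2: ✗ (lhs fails at k=2 before rhs at j=3)
  i=3: ✓ (rhs at j=3)
  i=4: ✓ (rhs at j=4)
  i=5: ✓ (rhs at j=5)
  i=6: ✗ (lhs fails at k=6 before rhs at j=9)
Positions where it holds: {1, 3, 4, 5} → 4.

4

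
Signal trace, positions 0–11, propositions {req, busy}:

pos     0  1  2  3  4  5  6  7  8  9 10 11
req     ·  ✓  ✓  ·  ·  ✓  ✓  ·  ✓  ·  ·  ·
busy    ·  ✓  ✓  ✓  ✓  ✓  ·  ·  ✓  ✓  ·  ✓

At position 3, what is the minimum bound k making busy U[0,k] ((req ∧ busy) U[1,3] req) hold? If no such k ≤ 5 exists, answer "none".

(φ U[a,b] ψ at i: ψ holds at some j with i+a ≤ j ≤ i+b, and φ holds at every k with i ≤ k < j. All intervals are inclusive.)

Need earliest j ≥ 3 with ((req ∧ busy) U[1,3] req), and busy at every k in [3,j-1].
  j=3: rhs fails.
  j=4: rhs fails.
  j=5: rhs holds; lhs holds on [3,4]. k = 2.

2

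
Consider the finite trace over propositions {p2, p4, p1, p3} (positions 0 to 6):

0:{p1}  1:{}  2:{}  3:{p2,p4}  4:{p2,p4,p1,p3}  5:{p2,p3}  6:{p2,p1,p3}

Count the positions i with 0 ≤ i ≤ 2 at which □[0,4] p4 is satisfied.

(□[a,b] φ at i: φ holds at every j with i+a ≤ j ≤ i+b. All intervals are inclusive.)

Evaluate at each i in [0,2]:
  i=0: ✗ (fails at j=0)
  i=1: ✗ (fails at j=1)
  i=2: ✗ (fails at j=2)
Positions where it holds: {} → 0.

0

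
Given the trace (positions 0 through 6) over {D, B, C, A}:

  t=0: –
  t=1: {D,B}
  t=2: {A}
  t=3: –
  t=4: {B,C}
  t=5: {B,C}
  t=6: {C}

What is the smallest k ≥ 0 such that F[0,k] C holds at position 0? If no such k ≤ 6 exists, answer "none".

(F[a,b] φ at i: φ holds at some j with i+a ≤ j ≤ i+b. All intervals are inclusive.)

Scan j = 0,1,… for C:
  j=0: fails
  j=1: fails
  j=2: fails
  j=3: fails
  j=4: holds
First hit at j=4, so smallest k = 4-0 = 4.

4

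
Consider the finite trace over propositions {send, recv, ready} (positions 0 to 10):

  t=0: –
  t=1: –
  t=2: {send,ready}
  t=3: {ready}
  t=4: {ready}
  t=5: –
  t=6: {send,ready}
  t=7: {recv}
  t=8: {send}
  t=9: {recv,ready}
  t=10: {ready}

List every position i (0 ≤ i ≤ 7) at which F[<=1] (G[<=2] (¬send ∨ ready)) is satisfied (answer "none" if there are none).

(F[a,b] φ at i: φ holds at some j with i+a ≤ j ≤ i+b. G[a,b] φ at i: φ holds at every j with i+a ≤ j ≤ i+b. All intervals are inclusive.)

Evaluate at each i in [0,7]:
  i=0: ✓ (witness j=0)
  i=1: ✓ (witness j=1)
  i=2: ✓ (witness j=2)
  i=3: ✓ (witness j=3)
  i=4: ✓ (witness j=4)
  i=5: ✓ (witness j=5)
  i=6: ✗ (none in [6,7])
  i=7: ✗ (none in [7,8])

0, 1, 2, 3, 4, 5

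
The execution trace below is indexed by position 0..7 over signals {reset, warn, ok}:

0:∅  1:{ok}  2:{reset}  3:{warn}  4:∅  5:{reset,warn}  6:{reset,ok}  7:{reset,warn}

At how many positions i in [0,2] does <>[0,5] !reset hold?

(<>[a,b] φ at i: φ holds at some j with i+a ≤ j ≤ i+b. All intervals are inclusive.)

Evaluate at each i in [0,2]:
  i=0: ✓ (witness j=0)
  i=1: ✓ (witness j=1)
  i=2: ✓ (witness j=3)
Positions where it holds: {0, 1, 2} → 3.

3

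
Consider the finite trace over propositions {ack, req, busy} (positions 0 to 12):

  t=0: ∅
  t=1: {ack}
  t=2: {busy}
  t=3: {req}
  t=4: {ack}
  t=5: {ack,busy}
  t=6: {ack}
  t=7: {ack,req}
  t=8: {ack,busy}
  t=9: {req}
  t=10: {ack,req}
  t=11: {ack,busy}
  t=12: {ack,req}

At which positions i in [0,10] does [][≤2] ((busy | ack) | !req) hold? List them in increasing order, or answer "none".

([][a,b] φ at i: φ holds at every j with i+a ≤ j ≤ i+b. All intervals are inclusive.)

Evaluate at each i in [0,10]:
  i=0: ✓ (all of [0,2])
  i=1: ✗ (fails at j=3)
  i=2: ✗ (fails at j=3)
  i=3: ✗ (fails at j=3)
  i=4: ✓ (all of [4,6])
  i=5: ✓ (all of [5,7])
  i=6: ✓ (all of [6,8])
  i=7: ✗ (fails at j=9)
  i=8: ✗ (fails at j=9)
  i=9: ✗ (fails at j=9)
  i=10: ✓ (all of [10,12])

0, 4, 5, 6, 10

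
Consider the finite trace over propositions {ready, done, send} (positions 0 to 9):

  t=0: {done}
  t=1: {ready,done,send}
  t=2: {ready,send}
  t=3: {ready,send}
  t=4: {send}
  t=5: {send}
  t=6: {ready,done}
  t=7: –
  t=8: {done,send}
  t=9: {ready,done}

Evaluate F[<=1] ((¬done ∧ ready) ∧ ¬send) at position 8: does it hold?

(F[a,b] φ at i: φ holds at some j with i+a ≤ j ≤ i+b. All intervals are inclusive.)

False

Check ((¬done ∧ ready) ∧ ¬send) at each j in [8,9]:
  j=8: false
  j=9: false
No position in the window satisfies it → formula fails.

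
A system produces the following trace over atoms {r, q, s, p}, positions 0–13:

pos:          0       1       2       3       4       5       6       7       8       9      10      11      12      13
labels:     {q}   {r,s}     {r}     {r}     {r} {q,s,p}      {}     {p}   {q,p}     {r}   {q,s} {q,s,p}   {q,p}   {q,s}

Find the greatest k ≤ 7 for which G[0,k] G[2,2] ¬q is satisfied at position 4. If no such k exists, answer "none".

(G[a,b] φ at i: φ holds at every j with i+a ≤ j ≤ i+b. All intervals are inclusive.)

G[2,2] ¬q must hold from j=4 onward; find where it first fails.
  j=4: holds
  j=5: holds
  j=6: fails
Holds on [4,5], so largest k = 1.

1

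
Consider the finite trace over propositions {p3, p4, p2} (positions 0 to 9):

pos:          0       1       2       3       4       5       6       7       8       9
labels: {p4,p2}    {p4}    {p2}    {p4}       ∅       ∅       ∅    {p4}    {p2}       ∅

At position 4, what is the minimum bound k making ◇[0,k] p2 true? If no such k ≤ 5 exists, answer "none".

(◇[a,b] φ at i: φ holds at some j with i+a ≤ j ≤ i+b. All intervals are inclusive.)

4

Scan j = 4,5,… for p2:
  j=4: fails
  j=5: fails
  j=6: fails
  j=7: fails
  j=8: holds
First hit at j=8, so smallest k = 8-4 = 4.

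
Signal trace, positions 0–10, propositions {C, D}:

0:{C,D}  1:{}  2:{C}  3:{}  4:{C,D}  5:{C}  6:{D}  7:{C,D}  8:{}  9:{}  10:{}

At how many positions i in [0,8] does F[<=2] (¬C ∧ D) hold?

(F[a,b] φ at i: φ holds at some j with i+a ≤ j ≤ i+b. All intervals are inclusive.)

3

Evaluate at each i in [0,8]:
  i=0: ✗ (none in [0,2])
  i=1: ✗ (none in [1,3])
  i=2: ✗ (none in [2,4])
  i=3: ✗ (none in [3,5])
  i=4: ✓ (witness j=6)
  i=5: ✓ (witness j=6)
  i=6: ✓ (witness j=6)
  i=7: ✗ (none in [7,9])
  i=8: ✗ (none in [8,10])
Positions where it holds: {4, 5, 6} → 3.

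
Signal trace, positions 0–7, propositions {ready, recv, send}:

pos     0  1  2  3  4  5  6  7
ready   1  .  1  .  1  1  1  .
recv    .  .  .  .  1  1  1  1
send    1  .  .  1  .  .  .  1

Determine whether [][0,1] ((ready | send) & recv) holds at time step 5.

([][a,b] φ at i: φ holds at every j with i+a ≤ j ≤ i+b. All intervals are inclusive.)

Check ((ready | send) & recv) at every j in [5,6]:
  j=5: true
  j=6: true
All positions satisfy it → formula holds.

Yes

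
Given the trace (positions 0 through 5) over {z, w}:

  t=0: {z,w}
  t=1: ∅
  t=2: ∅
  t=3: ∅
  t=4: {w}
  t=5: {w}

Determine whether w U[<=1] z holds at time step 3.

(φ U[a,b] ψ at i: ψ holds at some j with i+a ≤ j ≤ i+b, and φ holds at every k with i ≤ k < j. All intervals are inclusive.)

Need some j in [3,4] with z, and w at every k in [3,j-1].
  j=3: z false.
  j=4: z false.
No j in the window works → until fails.

No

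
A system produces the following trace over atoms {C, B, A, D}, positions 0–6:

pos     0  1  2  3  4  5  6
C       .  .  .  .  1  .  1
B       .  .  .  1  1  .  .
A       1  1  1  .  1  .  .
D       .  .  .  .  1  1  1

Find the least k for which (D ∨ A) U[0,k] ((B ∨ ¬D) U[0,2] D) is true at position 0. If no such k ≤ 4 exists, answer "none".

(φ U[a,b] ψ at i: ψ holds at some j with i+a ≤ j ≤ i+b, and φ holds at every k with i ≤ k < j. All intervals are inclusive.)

Need earliest j ≥ 0 with ((B ∨ ¬D) U[0,2] D), and (D ∨ A) at every k in [0,j-1].
  j=0: rhs fails.
  j=1: rhs fails.
  j=2: rhs holds; lhs holds on [0,1]. k = 2.

2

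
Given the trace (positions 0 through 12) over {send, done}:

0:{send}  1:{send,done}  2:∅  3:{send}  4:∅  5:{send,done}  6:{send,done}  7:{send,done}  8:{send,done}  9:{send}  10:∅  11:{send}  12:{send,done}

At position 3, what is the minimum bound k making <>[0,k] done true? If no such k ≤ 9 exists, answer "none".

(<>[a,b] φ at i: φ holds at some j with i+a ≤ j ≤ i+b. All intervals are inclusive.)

2

Scan j = 3,4,… for done:
  j=3: fails
  j=4: fails
  j=5: holds
First hit at j=5, so smallest k = 5-3 = 2.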